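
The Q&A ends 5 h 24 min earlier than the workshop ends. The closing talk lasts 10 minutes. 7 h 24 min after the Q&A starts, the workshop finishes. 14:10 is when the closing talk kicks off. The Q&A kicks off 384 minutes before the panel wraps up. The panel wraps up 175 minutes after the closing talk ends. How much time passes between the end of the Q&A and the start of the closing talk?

The closing talk ends at 14:10 + 10 min = 14:20.
The panel ends at 14:20 + 175 min = 17:15.
The Q&A starts at 17:15 − 384 min = 10:51.
The workshop ends at 10:51 + 444 min = 18:15.
The Q&A ends at 18:15 − 324 min = 12:51.
From 12:51 to 14:10 is 1 h 19 min.

1 h 19 min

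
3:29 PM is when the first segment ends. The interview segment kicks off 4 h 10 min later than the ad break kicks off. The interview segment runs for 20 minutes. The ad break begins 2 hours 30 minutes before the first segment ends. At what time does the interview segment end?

The ad break starts at 3:29 PM − 150 min = 12:59 PM.
The interview segment starts at 12:59 PM + 250 min = 5:09 PM.
The interview segment ends at 5:09 PM + 20 min = 5:29 PM.

5:29 PM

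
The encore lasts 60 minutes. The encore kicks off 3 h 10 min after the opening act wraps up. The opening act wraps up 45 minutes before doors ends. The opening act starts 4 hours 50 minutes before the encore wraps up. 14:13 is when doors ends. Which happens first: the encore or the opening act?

the opening act

The opening act ends at 14:13 − 45 min = 13:28.
The encore starts at 13:28 + 190 min = 16:38.
The encore ends at 16:38 + 60 min = 17:38.
The opening act starts at 17:38 − 290 min = 12:48.
The encore starts at 16:38 and the opening act starts at 12:48, so the opening act is first.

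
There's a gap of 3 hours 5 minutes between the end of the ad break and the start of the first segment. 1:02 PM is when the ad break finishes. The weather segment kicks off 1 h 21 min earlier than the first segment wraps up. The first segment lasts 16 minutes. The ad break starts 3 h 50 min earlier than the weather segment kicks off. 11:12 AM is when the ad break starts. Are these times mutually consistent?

Yes

The first segment starts at 1:02 PM + 185 min = 4:07 PM.
The first segment ends at 4:07 PM + 16 min = 4:23 PM.
The weather segment starts at 4:23 PM − 81 min = 3:02 PM.
The ad break starts at 3:02 PM − 230 min = 11:12 AM.
That matches the stated 11:12 AM, so the schedule is consistent.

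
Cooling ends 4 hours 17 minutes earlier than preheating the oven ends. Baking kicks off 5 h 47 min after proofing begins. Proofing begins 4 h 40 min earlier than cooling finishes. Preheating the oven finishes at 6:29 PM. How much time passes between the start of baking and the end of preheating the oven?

Cooling ends at 6:29 PM − 257 min = 2:12 PM.
Proofing starts at 2:12 PM − 280 min = 9:32 AM.
Baking starts at 9:32 AM + 347 min = 3:19 PM.
From 3:19 PM to 6:29 PM is 3 h 10 min.

3 h 10 min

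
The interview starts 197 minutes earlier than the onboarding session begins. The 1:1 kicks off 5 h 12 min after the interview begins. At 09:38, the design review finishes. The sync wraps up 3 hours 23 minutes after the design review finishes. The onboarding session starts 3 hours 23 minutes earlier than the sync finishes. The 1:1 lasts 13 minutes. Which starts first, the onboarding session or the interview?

The sync ends at 09:38 + 203 min = 13:01.
The onboarding session starts at 13:01 − 203 min = 09:38.
The interview starts at 09:38 − 197 min = 06:21.
The onboarding session starts at 09:38 and the interview starts at 06:21, so the interview is first.

the interview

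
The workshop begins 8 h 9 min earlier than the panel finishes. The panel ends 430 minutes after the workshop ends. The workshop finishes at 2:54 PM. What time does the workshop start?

The panel ends at 2:54 PM + 430 min = 10:04 PM.
The workshop starts at 10:04 PM − 489 min = 1:55 PM.

1:55 PM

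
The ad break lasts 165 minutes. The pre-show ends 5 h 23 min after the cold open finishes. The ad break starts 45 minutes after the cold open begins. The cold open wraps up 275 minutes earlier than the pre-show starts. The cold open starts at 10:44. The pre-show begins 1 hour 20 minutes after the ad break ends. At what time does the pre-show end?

16:22

The ad break starts at 10:44 + 45 min = 11:29.
The ad break ends at 11:29 + 165 min = 14:14.
The pre-show starts at 14:14 + 80 min = 15:34.
The cold open ends at 15:34 − 275 min = 10:59.
The pre-show ends at 10:59 + 323 min = 16:22.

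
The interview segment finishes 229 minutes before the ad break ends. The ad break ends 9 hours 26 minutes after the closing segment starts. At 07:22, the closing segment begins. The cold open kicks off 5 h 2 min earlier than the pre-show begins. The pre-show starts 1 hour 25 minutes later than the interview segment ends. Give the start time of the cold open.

09:22

The ad break ends at 07:22 + 566 min = 16:48.
The interview segment ends at 16:48 − 229 min = 12:59.
The pre-show starts at 12:59 + 85 min = 14:24.
The cold open starts at 14:24 − 302 min = 09:22.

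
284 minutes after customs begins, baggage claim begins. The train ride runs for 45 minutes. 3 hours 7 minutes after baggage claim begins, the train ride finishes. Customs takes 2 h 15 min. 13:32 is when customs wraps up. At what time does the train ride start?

Customs starts at 13:32 − 135 min = 11:17.
Baggage claim starts at 11:17 + 284 min = 16:01.
The train ride ends at 16:01 + 187 min = 19:08.
The train ride starts at 19:08 − 45 min = 18:23.

18:23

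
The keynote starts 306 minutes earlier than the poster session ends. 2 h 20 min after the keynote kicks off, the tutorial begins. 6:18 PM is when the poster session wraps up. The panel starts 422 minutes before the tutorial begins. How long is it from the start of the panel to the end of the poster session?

The keynote starts at 6:18 PM − 306 min = 1:12 PM.
The tutorial starts at 1:12 PM + 140 min = 3:32 PM.
The panel starts at 3:32 PM − 422 min = 8:30 AM.
From 8:30 AM to 6:18 PM is 9 hours 48 minutes.

9 hours 48 minutes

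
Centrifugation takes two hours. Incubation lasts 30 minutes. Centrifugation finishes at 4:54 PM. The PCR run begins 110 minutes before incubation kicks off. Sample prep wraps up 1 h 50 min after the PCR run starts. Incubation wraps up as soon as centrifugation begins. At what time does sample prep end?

2:24 PM

Centrifugation starts at 4:54 PM − 120 min = 2:54 PM.
So incubation ends at 2:54 PM.
Incubation starts at 2:54 PM − 30 min = 2:24 PM.
The PCR run starts at 2:24 PM − 110 min = 12:34 PM.
Sample prep ends at 12:34 PM + 110 min = 2:24 PM.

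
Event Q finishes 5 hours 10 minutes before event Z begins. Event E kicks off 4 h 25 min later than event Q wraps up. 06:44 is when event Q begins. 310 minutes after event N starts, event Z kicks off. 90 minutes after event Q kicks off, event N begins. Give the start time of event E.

12:39

Event N starts at 06:44 + 90 min = 08:14.
Event Z starts at 08:14 + 310 min = 13:24.
Event Q ends at 13:24 − 310 min = 08:14.
Event E starts at 08:14 + 265 min = 12:39.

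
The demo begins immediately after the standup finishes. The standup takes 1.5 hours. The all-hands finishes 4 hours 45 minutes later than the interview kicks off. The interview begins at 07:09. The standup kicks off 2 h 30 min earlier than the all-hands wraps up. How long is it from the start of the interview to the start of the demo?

The all-hands ends at 07:09 + 285 min = 11:54.
The standup starts at 11:54 − 150 min = 09:24.
The standup ends at 09:24 + 90 min = 10:54.
So the demo starts at 10:54.
From 07:09 to 10:54 is 3 hours 45 minutes.

3 hours 45 minutes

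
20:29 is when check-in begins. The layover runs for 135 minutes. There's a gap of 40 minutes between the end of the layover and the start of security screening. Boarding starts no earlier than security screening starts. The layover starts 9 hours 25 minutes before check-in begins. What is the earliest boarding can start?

The layover starts at 20:29 − 565 min = 11:04.
The layover ends at 11:04 + 135 min = 13:19.
Security screening starts at 13:19 + 40 min = 13:59.
Boarding is bounded by security screening, so the earliest it can start is 13:59.

13:59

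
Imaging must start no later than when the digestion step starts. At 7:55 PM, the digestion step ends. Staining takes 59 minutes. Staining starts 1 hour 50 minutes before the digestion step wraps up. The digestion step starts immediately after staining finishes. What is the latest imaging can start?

7:04 PM

Staining starts at 7:55 PM − 110 min = 6:05 PM.
Staining ends at 6:05 PM + 59 min = 7:04 PM.
So the digestion step starts at 7:04 PM.
Imaging is bounded by the digestion step, so the latest it can start is 7:04 PM.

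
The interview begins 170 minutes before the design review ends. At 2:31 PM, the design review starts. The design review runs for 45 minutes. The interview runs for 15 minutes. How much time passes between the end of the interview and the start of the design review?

1 h 50 min

The design review ends at 2:31 PM + 45 min = 3:16 PM.
The interview starts at 3:16 PM − 170 min = 12:26 PM.
The interview ends at 12:26 PM + 15 min = 12:41 PM.
From 12:41 PM to 2:31 PM is 1 h 50 min.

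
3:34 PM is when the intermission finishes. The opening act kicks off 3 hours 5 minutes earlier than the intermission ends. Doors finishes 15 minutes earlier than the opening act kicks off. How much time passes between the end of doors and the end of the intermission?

The opening act starts at 3:34 PM − 185 min = 12:29 PM.
Doors ends at 12:29 PM − 15 min = 12:14 PM.
From 12:14 PM to 3:34 PM is 3 hours 20 minutes.

3 hours 20 minutes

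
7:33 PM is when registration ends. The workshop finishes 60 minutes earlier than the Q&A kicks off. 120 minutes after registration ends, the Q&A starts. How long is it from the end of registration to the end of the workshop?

The Q&A starts at 7:33 PM + 120 min = 9:33 PM.
The workshop ends at 9:33 PM − 60 min = 8:33 PM.
From 7:33 PM to 8:33 PM is 1 hour.

1 hour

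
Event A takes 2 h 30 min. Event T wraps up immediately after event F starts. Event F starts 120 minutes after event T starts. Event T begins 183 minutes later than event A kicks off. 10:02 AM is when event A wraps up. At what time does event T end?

12:35 PM

Event A starts at 10:02 AM − 150 min = 7:32 AM.
Event T starts at 7:32 AM + 183 min = 10:35 AM.
Event F starts at 10:35 AM + 120 min = 12:35 PM.
So event T ends at 12:35 PM.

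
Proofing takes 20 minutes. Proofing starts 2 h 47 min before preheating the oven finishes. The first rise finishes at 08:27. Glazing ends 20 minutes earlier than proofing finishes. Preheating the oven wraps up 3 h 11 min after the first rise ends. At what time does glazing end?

Preheating the oven ends at 08:27 + 191 min = 11:38.
Proofing starts at 11:38 − 167 min = 08:51.
Proofing ends at 08:51 + 20 min = 09:11.
Glazing ends at 09:11 − 20 min = 08:51.

08:51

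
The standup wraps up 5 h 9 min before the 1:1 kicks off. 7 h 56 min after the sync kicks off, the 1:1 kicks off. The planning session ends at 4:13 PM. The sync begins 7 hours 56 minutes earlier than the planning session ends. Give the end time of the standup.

The sync starts at 4:13 PM − 476 min = 8:17 AM.
The 1:1 starts at 8:17 AM + 476 min = 4:13 PM.
The standup ends at 4:13 PM − 309 min = 11:04 AM.

11:04 AM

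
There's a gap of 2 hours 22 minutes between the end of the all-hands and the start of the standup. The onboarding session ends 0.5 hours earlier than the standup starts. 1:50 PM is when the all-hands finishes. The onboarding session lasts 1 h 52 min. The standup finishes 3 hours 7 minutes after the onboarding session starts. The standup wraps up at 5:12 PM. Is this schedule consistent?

No

The standup starts at 1:50 PM + 142 min = 4:12 PM.
The onboarding session ends at 4:12 PM − 30 min = 3:42 PM.
The onboarding session starts at 3:42 PM − 112 min = 1:50 PM.
The standup ends at 1:50 PM + 187 min = 4:57 PM.
But the standup is also said to end at 5:12 PM — a 15-minute conflict.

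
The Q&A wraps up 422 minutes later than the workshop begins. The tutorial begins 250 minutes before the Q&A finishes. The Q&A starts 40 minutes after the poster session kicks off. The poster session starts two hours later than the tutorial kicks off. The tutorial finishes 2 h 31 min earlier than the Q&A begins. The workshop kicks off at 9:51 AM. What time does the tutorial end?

12:52 PM

The Q&A ends at 9:51 AM + 422 min = 4:53 PM.
The tutorial starts at 4:53 PM − 250 min = 12:43 PM.
The poster session starts at 12:43 PM + 120 min = 2:43 PM.
The Q&A starts at 2:43 PM + 40 min = 3:23 PM.
The tutorial ends at 3:23 PM − 151 min = 12:52 PM.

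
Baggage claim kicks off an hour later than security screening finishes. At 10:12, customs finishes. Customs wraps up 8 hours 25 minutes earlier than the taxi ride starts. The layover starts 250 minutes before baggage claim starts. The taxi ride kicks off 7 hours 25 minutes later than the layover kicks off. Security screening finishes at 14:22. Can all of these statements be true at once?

Yes

Baggage claim starts at 14:22 + 60 min = 15:22.
The layover starts at 15:22 − 250 min = 11:12.
The taxi ride starts at 11:12 + 445 min = 18:37.
Customs ends at 18:37 − 505 min = 10:12.
That matches the stated 10:12, so the schedule is consistent.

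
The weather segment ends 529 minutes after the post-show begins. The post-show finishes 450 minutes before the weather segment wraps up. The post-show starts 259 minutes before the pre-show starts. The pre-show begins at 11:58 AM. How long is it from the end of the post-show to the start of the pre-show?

3 hours

The post-show starts at 11:58 AM − 259 min = 7:39 AM.
The weather segment ends at 7:39 AM + 529 min = 4:28 PM.
The post-show ends at 4:28 PM − 450 min = 8:58 AM.
From 8:58 AM to 11:58 AM is 3 hours.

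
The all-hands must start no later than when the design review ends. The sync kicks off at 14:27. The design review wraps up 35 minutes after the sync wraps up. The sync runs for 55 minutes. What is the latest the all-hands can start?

15:57

The sync ends at 14:27 + 55 min = 15:22.
The design review ends at 15:22 + 35 min = 15:57.
The all-hands is bounded by the design review, so the latest it can start is 15:57.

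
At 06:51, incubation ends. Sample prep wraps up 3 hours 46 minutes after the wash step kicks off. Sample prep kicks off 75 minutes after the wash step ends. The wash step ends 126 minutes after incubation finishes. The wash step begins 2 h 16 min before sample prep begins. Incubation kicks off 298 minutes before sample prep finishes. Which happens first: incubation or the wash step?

The wash step ends at 06:51 + 126 min = 08:57.
Sample prep starts at 08:57 + 75 min = 10:12.
The wash step starts at 10:12 − 136 min = 07:56.
Sample prep ends at 07:56 + 226 min = 11:42.
Incubation starts at 11:42 − 298 min = 06:44.
Incubation starts at 06:44 and the wash step starts at 07:56, so incubation is first.

incubation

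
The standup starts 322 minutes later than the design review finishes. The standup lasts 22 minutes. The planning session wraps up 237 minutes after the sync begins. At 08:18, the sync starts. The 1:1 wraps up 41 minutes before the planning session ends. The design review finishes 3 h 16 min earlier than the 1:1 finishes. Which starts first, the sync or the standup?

the sync

The planning session ends at 08:18 + 237 min = 12:15.
The 1:1 ends at 12:15 − 41 min = 11:34.
The design review ends at 11:34 − 196 min = 08:18.
The standup starts at 08:18 + 322 min = 13:40.
The sync starts at 08:18 and the standup starts at 13:40, so the sync is first.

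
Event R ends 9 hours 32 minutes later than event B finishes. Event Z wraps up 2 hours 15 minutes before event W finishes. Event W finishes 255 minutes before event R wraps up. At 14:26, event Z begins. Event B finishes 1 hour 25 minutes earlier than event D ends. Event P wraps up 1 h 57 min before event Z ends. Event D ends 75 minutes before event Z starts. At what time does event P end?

Event D ends at 14:26 − 75 min = 13:11.
Event B ends at 13:11 − 85 min = 11:46.
Event R ends at 11:46 + 572 min = 21:18.
Event W ends at 21:18 − 255 min = 17:03.
Event Z ends at 17:03 − 135 min = 14:48.
Event P ends at 14:48 − 117 min = 12:51.

12:51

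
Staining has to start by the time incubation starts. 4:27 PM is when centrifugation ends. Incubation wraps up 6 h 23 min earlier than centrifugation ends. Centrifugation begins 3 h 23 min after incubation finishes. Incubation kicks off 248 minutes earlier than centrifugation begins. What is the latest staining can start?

Incubation ends at 4:27 PM − 383 min = 10:04 AM.
Centrifugation starts at 10:04 AM + 203 min = 1:27 PM.
Incubation starts at 1:27 PM − 248 min = 9:19 AM.
Staining is bounded by incubation, so the latest it can start is 9:19 AM.

9:19 AM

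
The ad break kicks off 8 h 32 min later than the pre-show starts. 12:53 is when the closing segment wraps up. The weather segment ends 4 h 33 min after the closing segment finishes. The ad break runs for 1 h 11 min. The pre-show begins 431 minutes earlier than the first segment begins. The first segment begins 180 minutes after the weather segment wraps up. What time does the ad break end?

22:58

The weather segment ends at 12:53 + 273 min = 17:26.
The first segment starts at 17:26 + 180 min = 20:26.
The pre-show starts at 20:26 − 431 min = 13:15.
The ad break starts at 13:15 + 512 min = 21:47.
The ad break ends at 21:47 + 71 min = 22:58.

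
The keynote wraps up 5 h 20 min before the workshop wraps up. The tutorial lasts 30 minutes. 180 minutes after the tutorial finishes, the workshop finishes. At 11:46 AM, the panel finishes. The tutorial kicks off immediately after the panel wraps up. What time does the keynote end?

9:56 AM

The tutorial starts at 11:46 AM.
The tutorial ends at 11:46 AM + 30 min = 12:16 PM.
The workshop ends at 12:16 PM + 180 min = 3:16 PM.
The keynote ends at 3:16 PM − 320 min = 9:56 AM.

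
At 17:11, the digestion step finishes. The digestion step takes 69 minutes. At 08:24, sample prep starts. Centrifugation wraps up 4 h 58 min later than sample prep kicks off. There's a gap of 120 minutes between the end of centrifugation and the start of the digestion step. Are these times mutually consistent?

No

Centrifugation ends at 08:24 + 298 min = 13:22.
The digestion step starts at 13:22 + 120 min = 15:22.
The digestion step ends at 15:22 + 69 min = 16:31.
But the digestion step is also said to end at 17:11 — a 40-minute conflict.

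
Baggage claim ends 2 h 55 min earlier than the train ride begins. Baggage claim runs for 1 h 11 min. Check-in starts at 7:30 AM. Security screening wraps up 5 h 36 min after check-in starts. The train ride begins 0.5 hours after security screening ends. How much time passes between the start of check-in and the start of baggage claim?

120 minutes

Security screening ends at 7:30 AM + 336 min = 1:06 PM.
The train ride starts at 1:06 PM + 30 min = 1:36 PM.
Baggage claim ends at 1:36 PM − 175 min = 10:41 AM.
Baggage claim starts at 10:41 AM − 71 min = 9:30 AM.
From 7:30 AM to 9:30 AM is 120 minutes.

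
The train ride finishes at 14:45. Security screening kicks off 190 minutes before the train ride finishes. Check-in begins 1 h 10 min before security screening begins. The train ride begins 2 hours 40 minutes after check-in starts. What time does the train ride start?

13:05

Security screening starts at 14:45 − 190 min = 11:35.
Check-in starts at 11:35 − 70 min = 10:25.
The train ride starts at 10:25 + 160 min = 13:05.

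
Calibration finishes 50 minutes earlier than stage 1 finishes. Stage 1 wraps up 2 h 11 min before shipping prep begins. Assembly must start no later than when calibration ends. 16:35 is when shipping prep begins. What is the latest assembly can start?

Stage 1 ends at 16:35 − 131 min = 14:24.
Calibration ends at 14:24 − 50 min = 13:34.
Assembly is bounded by calibration, so the latest it can start is 13:34.

13:34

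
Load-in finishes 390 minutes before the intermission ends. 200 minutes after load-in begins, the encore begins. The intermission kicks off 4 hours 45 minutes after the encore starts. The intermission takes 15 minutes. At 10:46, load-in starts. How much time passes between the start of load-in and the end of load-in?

1 hour 50 minutes

The encore starts at 10:46 + 200 min = 14:06.
The intermission starts at 14:06 + 285 min = 18:51.
The intermission ends at 18:51 + 15 min = 19:06.
Load-in ends at 19:06 − 390 min = 12:36.
From 10:46 to 12:36 is 1 hour 50 minutes.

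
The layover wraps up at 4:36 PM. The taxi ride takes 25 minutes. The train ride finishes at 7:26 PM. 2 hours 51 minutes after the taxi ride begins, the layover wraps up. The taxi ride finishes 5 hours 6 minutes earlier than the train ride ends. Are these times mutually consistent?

No

The taxi ride ends at 7:26 PM − 306 min = 2:20 PM.
The taxi ride starts at 2:20 PM − 25 min = 1:55 PM.
The layover ends at 1:55 PM + 171 min = 4:46 PM.
But the layover is also said to end at 4:36 PM — a 10-minute conflict.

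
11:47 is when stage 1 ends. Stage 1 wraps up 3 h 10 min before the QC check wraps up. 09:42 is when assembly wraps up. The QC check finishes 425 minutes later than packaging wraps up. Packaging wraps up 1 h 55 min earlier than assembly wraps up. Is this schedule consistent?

No

Packaging ends at 09:42 − 115 min = 07:47.
The QC check ends at 07:47 + 425 min = 14:52.
Stage 1 ends at 14:52 − 190 min = 11:42.
But stage 1 is also said to end at 11:47 — a 5-minute conflict.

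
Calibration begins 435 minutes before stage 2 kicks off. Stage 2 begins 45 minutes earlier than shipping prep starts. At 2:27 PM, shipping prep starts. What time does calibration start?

6:27 AM

Stage 2 starts at 2:27 PM − 45 min = 1:42 PM.
Calibration starts at 1:42 PM − 435 min = 6:27 AM.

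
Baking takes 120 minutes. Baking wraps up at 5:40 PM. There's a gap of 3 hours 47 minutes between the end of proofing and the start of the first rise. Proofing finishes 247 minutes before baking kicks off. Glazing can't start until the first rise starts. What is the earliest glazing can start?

Baking starts at 5:40 PM − 120 min = 3:40 PM.
Proofing ends at 3:40 PM − 247 min = 11:33 AM.
The first rise starts at 11:33 AM + 227 min = 3:20 PM.
Glazing is bounded by the first rise, so the earliest it can start is 3:20 PM.

3:20 PM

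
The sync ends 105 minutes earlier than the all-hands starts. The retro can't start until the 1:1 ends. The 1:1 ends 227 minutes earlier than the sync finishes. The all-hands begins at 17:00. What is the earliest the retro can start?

11:28

The sync ends at 17:00 − 105 min = 15:15.
The 1:1 ends at 15:15 − 227 min = 11:28.
The retro is bounded by the 1:1, so the earliest it can start is 11:28.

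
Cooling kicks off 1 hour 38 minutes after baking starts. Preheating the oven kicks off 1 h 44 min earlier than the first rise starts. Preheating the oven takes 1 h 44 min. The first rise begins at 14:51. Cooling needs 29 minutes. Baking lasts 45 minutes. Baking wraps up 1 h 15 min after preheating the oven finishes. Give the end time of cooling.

17:28

Preheating the oven starts at 14:51 − 104 min = 13:07.
Preheating the oven ends at 13:07 + 104 min = 14:51.
Baking ends at 14:51 + 75 min = 16:06.
Baking starts at 16:06 − 45 min = 15:21.
Cooling starts at 15:21 + 98 min = 16:59.
Cooling ends at 16:59 + 29 min = 17:28.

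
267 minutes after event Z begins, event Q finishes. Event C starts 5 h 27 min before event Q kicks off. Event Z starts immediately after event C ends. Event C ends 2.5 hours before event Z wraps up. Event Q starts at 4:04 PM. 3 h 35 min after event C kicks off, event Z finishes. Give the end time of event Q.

Event C starts at 4:04 PM − 327 min = 10:37 AM.
Event Z ends at 10:37 AM + 215 min = 2:12 PM.
Event C ends at 2:12 PM − 150 min = 11:42 AM.
So event Z starts at 11:42 AM.
Event Q ends at 11:42 AM + 267 min = 4:09 PM.

4:09 PM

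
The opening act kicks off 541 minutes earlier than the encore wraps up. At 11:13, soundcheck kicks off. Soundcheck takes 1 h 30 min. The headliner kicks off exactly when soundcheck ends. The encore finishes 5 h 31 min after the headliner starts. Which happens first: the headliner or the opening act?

Soundcheck ends at 11:13 + 90 min = 12:43.
So the headliner starts at 12:43.
The encore ends at 12:43 + 331 min = 18:14.
The opening act starts at 18:14 − 541 min = 09:13.
The headliner starts at 12:43 and the opening act starts at 09:13, so the opening act is first.

the opening act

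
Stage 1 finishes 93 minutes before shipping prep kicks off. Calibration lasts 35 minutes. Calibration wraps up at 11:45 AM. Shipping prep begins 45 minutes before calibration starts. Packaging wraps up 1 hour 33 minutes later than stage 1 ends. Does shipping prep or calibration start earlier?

shipping prep

Calibration starts at 11:45 AM − 35 min = 11:10 AM.
Shipping prep starts at 11:10 AM − 45 min = 10:25 AM.
Shipping prep starts at 10:25 AM and calibration starts at 11:10 AM, so shipping prep is first.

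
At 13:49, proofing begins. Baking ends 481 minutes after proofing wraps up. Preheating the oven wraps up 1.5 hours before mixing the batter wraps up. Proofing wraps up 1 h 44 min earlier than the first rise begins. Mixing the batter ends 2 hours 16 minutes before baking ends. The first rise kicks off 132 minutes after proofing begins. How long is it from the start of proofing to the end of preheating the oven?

The first rise starts at 13:49 + 132 min = 16:01.
Proofing ends at 16:01 − 104 min = 14:17.
Baking ends at 14:17 + 481 min = 22:18.
Mixing the batter ends at 22:18 − 136 min = 20:02.
Preheating the oven ends at 20:02 − 90 min = 18:32.
From 13:49 to 18:32 is 4 hours 43 minutes.

4 hours 43 minutes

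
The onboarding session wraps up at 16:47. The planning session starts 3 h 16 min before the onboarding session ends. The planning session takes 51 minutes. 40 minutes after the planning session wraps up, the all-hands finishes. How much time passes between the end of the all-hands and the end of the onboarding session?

The planning session starts at 16:47 − 196 min = 13:31.
The planning session ends at 13:31 + 51 min = 14:22.
The all-hands ends at 14:22 + 40 min = 15:02.
From 15:02 to 16:47 is 105 minutes.

105 minutes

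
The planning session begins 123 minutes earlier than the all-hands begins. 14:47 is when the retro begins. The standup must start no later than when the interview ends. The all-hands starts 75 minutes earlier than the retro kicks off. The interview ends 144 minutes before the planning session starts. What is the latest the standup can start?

The all-hands starts at 14:47 − 75 min = 13:32.
The planning session starts at 13:32 − 123 min = 11:29.
The interview ends at 11:29 − 144 min = 09:05.
The standup is bounded by the interview, so the latest it can start is 09:05.

09:05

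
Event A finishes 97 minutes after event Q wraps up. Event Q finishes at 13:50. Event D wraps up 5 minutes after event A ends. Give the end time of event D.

15:32

Event A ends at 13:50 + 97 min = 15:27.
Event D ends at 15:27 + 5 min = 15:32.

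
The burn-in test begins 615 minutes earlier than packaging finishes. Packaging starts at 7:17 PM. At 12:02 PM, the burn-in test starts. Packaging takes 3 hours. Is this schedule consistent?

Yes

Packaging ends at 7:17 PM + 180 min = 10:17 PM.
The burn-in test starts at 10:17 PM − 615 min = 12:02 PM.
That matches the stated 12:02 PM, so the schedule is consistent.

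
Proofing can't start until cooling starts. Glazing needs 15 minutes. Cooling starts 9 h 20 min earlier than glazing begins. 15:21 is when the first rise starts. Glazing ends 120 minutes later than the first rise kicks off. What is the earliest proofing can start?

07:46

Glazing ends at 15:21 + 120 min = 17:21.
Glazing starts at 17:21 − 15 min = 17:06.
Cooling starts at 17:06 − 560 min = 07:46.
Proofing is bounded by cooling, so the earliest it can start is 07:46.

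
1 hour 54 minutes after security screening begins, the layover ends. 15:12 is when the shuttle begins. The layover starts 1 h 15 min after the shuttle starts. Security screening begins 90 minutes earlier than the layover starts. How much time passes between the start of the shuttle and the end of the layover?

1 hour 39 minutes

The layover starts at 15:12 + 75 min = 16:27.
Security screening starts at 16:27 − 90 min = 14:57.
The layover ends at 14:57 + 114 min = 16:51.
From 15:12 to 16:51 is 1 hour 39 minutes.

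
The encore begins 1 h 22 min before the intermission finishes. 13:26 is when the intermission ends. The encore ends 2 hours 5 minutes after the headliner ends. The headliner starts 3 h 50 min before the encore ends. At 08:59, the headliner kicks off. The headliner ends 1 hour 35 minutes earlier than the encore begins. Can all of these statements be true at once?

No

The encore starts at 13:26 − 82 min = 12:04.
The headliner ends at 12:04 − 95 min = 10:29.
The encore ends at 10:29 + 125 min = 12:34.
The headliner starts at 12:34 − 230 min = 08:44.
But the headliner is also said to start at 08:59 — a 15-minute conflict.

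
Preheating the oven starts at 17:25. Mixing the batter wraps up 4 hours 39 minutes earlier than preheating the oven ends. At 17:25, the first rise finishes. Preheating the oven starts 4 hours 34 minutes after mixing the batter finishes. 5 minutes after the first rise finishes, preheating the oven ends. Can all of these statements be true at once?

Preheating the oven ends at 17:25 + 5 min = 17:30.
Mixing the batter ends at 17:30 − 279 min = 12:51.
Preheating the oven starts at 12:51 + 274 min = 17:25.
That matches the stated 17:25, so the schedule is consistent.

Yes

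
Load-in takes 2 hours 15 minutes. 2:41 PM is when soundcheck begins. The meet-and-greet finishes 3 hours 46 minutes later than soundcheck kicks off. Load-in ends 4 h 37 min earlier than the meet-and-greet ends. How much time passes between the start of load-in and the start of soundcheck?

The meet-and-greet ends at 2:41 PM + 226 min = 6:27 PM.
Load-in ends at 6:27 PM − 277 min = 1:50 PM.
Load-in starts at 1:50 PM − 135 min = 11:35 AM.
From 11:35 AM to 2:41 PM is 186 minutes.

186 minutes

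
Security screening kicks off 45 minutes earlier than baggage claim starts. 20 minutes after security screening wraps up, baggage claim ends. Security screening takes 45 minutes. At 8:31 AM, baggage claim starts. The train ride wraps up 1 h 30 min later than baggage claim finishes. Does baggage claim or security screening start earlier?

security screening

Security screening starts at 8:31 AM − 45 min = 7:46 AM.
Baggage claim starts at 8:31 AM and security screening starts at 7:46 AM, so security screening is first.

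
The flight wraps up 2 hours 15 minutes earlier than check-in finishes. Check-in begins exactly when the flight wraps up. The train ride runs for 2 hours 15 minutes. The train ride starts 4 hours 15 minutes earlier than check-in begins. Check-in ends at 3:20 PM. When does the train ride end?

11:05 AM

The flight ends at 3:20 PM − 135 min = 1:05 PM.
So check-in starts at 1:05 PM.
The train ride starts at 1:05 PM − 255 min = 8:50 AM.
The train ride ends at 8:50 AM + 135 min = 11:05 AM.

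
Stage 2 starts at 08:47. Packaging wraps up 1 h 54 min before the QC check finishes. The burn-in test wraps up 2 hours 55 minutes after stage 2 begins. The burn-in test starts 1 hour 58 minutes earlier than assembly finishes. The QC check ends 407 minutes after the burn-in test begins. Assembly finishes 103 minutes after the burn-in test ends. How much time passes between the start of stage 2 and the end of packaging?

453 minutes

The burn-in test ends at 08:47 + 175 min = 11:42.
Assembly ends at 11:42 + 103 min = 13:25.
The burn-in test starts at 13:25 − 118 min = 11:27.
The QC check ends at 11:27 + 407 min = 18:14.
Packaging ends at 18:14 − 114 min = 16:20.
From 08:47 to 16:20 is 453 minutes.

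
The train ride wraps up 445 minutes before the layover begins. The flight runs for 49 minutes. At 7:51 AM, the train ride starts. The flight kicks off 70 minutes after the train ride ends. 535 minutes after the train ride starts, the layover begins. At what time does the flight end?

11:20 AM

The layover starts at 7:51 AM + 535 min = 4:46 PM.
The train ride ends at 4:46 PM − 445 min = 9:21 AM.
The flight starts at 9:21 AM + 70 min = 10:31 AM.
The flight ends at 10:31 AM + 49 min = 11:20 AM.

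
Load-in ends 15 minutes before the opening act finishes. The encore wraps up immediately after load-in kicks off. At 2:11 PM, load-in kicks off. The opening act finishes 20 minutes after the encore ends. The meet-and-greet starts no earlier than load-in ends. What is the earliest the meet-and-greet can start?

2:16 PM

The encore ends at 2:11 PM.
The opening act ends at 2:11 PM + 20 min = 2:31 PM.
Load-in ends at 2:31 PM − 15 min = 2:16 PM.
The meet-and-greet is bounded by load-in, so the earliest it can start is 2:16 PM.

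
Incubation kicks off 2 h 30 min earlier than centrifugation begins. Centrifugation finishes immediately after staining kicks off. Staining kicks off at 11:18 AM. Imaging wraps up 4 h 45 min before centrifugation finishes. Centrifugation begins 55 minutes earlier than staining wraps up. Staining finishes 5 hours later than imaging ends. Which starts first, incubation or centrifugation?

Centrifugation ends at 11:18 AM.
Imaging ends at 11:18 AM − 285 min = 6:33 AM.
Staining ends at 6:33 AM + 300 min = 11:33 AM.
Centrifugation starts at 11:33 AM − 55 min = 10:38 AM.
Incubation starts at 10:38 AM − 150 min = 8:08 AM.
Incubation starts at 8:08 AM and centrifugation starts at 10:38 AM, so incubation is first.

incubation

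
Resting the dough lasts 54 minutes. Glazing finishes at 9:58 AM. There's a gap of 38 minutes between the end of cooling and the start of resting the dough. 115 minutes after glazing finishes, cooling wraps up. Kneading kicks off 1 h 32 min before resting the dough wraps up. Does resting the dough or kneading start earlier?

kneading

Cooling ends at 9:58 AM + 115 min = 11:53 AM.
Resting the dough starts at 11:53 AM + 38 min = 12:31 PM.
Resting the dough ends at 12:31 PM + 54 min = 1:25 PM.
Kneading starts at 1:25 PM − 92 min = 11:53 AM.
Resting the dough starts at 12:31 PM and kneading starts at 11:53 AM, so kneading is first.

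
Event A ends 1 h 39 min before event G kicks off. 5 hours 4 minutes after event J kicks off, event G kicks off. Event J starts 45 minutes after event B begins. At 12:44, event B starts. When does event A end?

Event J starts at 12:44 + 45 min = 13:29.
Event G starts at 13:29 + 304 min = 18:33.
Event A ends at 18:33 − 99 min = 16:54.

16:54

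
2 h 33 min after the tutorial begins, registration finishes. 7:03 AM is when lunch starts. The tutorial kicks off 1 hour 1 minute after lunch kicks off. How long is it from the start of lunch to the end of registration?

3 hours 34 minutes

The tutorial starts at 7:03 AM + 61 min = 8:04 AM.
Registration ends at 8:04 AM + 153 min = 10:37 AM.
From 7:03 AM to 10:37 AM is 3 hours 34 minutes.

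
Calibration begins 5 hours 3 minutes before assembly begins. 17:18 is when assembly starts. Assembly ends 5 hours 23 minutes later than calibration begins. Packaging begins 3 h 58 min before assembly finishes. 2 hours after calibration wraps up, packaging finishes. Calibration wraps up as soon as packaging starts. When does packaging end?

15:40

Calibration starts at 17:18 − 303 min = 12:15.
Assembly ends at 12:15 + 323 min = 17:38.
Packaging starts at 17:38 − 238 min = 13:40.
So calibration ends at 13:40.
Packaging ends at 13:40 + 120 min = 15:40.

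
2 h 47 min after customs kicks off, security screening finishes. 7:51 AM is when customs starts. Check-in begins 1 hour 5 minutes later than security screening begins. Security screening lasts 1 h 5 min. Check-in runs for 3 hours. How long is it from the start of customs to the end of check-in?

347 minutes

Security screening ends at 7:51 AM + 167 min = 10:38 AM.
Security screening starts at 10:38 AM − 65 min = 9:33 AM.
Check-in starts at 9:33 AM + 65 min = 10:38 AM.
Check-in ends at 10:38 AM + 180 min = 1:38 PM.
From 7:51 AM to 1:38 PM is 347 minutes.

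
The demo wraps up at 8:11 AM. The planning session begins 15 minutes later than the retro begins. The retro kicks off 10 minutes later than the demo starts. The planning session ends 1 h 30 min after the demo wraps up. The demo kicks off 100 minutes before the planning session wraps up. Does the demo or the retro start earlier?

the demo

The planning session ends at 8:11 AM + 90 min = 9:41 AM.
The demo starts at 9:41 AM − 100 min = 8:01 AM.
The retro starts at 8:01 AM + 10 min = 8:11 AM.
The demo starts at 8:01 AM and the retro starts at 8:11 AM, so the demo is first.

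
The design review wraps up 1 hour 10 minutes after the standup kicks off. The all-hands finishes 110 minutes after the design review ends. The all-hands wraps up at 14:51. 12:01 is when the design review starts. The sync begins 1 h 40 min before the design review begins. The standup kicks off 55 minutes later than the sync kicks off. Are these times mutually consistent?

The sync starts at 12:01 − 100 min = 10:21.
The standup starts at 10:21 + 55 min = 11:16.
The design review ends at 11:16 + 70 min = 12:26.
The all-hands ends at 12:26 + 110 min = 14:16.
But the all-hands is also said to end at 14:51 — a 35-minute conflict.

No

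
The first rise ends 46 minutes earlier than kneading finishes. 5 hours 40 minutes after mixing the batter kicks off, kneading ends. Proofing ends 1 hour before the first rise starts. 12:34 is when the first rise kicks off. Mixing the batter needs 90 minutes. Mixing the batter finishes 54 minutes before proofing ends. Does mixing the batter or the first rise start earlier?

mixing the batter

Proofing ends at 12:34 − 60 min = 11:34.
Mixing the batter ends at 11:34 − 54 min = 10:40.
Mixing the batter starts at 10:40 − 90 min = 09:10.
Mixing the batter starts at 09:10 and the first rise starts at 12:34, so mixing the batter is first.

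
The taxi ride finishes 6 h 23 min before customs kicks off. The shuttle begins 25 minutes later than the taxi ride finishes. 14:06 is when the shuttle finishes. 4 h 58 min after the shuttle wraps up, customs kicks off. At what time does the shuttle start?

13:06

Customs starts at 14:06 + 298 min = 19:04.
The taxi ride ends at 19:04 − 383 min = 12:41.
The shuttle starts at 12:41 + 25 min = 13:06.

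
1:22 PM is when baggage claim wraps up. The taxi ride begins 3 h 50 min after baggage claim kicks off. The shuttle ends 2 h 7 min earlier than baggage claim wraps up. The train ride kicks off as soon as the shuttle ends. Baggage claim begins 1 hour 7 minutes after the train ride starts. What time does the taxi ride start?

The shuttle ends at 1:22 PM − 127 min = 11:15 AM.
So the train ride starts at 11:15 AM.
Baggage claim starts at 11:15 AM + 67 min = 12:22 PM.
The taxi ride starts at 12:22 PM + 230 min = 4:12 PM.

4:12 PM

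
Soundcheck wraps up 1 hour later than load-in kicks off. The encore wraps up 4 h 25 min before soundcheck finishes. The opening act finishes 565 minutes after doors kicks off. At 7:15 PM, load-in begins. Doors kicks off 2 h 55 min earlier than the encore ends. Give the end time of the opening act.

Soundcheck ends at 7:15 PM + 60 min = 8:15 PM.
The encore ends at 8:15 PM − 265 min = 3:50 PM.
Doors starts at 3:50 PM − 175 min = 12:55 PM.
The opening act ends at 12:55 PM + 565 min = 10:20 PM.

10:20 PM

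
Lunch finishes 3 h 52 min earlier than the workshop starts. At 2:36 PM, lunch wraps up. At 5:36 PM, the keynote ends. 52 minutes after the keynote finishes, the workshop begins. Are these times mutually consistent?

The workshop starts at 5:36 PM + 52 min = 6:28 PM.
Lunch ends at 6:28 PM − 232 min = 2:36 PM.
That matches the stated 2:36 PM, so the schedule is consistent.

Yes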